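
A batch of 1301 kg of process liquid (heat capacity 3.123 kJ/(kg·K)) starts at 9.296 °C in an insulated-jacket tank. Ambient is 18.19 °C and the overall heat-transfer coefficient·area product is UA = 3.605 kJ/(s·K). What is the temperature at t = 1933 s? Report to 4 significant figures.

16.59 °C

Unsteady energy balance on the tank contents: M c_p dT/dt = −UA(T − T_amb).
dT/dt = (T_ss − T)/τ with T_ss = T_amb = 18.1900 °C, τ = M c_p/UA = 1301·3.123/3.605 = 1127.05 s.
Integrating: T(t) = T_ss + (T₀ − T_ss) e^(−t/τ).
T(1933) = 18.1900 + (-8.89400)·0.179947 = 16.5896 °C.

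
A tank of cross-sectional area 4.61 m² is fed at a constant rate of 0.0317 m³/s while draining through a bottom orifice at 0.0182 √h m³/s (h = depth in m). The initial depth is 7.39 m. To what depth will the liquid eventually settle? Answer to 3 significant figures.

Level balance: A dh/dt = 0.0317 − 0.0182 √h. Setting dh/dt = 0:
Q_in = 0.0182 √h_ss ⇒ √h_ss = 0.0317/0.0182 = 1.7418.
h_ss = 1.7418² = 3.0337 m. (Since h₀ = 7.39 m > h_ss, the level will fall toward this value.)

3.03 m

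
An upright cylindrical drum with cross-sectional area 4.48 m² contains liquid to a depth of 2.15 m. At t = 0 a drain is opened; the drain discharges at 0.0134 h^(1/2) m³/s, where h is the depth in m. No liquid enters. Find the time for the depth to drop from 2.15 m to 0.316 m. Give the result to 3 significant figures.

A dh/dt = −Q_out = −0.0134 √h.
This is separable: 2 d(√h)/dt = −0.0134/A, so √h = √h₀ − (0.0134/(2A)) t.
t = 2A(√h₀ − √h)/0.0134 = 2·4.48·(√2.15 − √0.316)/0.0134
  = 8.9600 × (1.4663 − 0.56214) / 0.0134 = 604.57 s.

605 s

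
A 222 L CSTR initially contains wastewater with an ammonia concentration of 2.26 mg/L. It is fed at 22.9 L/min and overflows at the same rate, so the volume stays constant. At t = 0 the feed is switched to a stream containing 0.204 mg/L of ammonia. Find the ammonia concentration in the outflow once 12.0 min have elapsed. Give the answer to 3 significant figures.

0.800 mg/L

Accumulation = in − out for the solute gives V dC/dt = Q(C_in − C).
Time constant τ = V/Q = 222/22.9 = 9.6943 min.
Integrating: C(t) = C_in + (C₀ − C_in) e^(−t/τ).
C(12.0) = 0.204 + (2.26 − 0.204)·e^(−12.0/9.6943) = 0.204 + (2.0560)·0.29001 = 0.80026 mg/L.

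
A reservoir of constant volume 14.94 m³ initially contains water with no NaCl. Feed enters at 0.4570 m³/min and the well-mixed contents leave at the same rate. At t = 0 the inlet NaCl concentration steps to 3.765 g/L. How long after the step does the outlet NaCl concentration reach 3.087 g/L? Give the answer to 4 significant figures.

56.04 min

Mass balance on the solute (V constant): V dC/dt = Q(C_in − C), so τ = V/Q = 32.6915 min.
C(t) = C_in + (C₀ − C_in) e^(−t/τ). Set C = 3.087 and solve for t:
e^(−t/τ) = (C − C_in)/(C₀ − C_in) = (3.087 − 3.765)/(0 − 3.765) = 0.180080
t = −τ ln(…) = 32.6915 × 1.71436 = 56.0448 min.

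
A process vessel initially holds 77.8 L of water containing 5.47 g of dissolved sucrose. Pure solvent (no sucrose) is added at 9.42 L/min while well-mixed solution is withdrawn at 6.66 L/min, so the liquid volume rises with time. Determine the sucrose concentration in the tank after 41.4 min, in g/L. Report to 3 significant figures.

Let m(t) be the amount of sucrose. Volume: V(t) = V₀ + (Q_in − Q_out) t = 77.8 + 2.7600 t; V(41.4) = 192.06 L.
No sucrose enters, so dm/dt = −Q_out · (m/V).
Separate: dm/m = −Q_out dt/V(t) ⇒ ln(m/m₀) = −(Q_out/(Q_in−Q_out)) ln(V/V₀).
m = m₀ (V₀/V)^(Q_out/(Q_in−Q_out)) = 5.47 × (77.8/192.06)^(2.4130) = 0.61794 g.
C = m/V = 0.61794/192.06 = 0.0032174 g/L.

0.00322 g/L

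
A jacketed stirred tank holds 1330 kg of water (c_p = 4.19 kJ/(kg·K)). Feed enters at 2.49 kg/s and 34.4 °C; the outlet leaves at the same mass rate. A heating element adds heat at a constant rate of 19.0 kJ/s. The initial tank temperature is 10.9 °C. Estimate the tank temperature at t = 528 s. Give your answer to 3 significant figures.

26.8 °C

M c_p dT/dt = ṁ c_p (T_in − T) + Q̇.
τ = M/ṁ = 534.14 s; T_ss = T_in + Q̇/(ṁ c_p) = 34.4 + 19.0/(2.49·4.19) = 36.221 °C.
Solution: T(t) = T_ss + (T₀ − T_ss) e^(−t/τ).
T(528) = 36.221 + (-25.321)·e^(−528/534.14) = 36.221 + (-25.321)·0.37213 = 26.798 °C.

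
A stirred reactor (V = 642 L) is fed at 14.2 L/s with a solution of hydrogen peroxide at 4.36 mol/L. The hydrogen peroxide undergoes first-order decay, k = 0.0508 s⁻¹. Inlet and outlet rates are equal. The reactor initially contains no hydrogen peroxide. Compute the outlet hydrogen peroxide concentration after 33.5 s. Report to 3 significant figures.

1.21 mol/L

Species balance: V dC/dt = Q C_in − Q C − k V C.
dC/dt = (Q/V) C_in − (Q/V + k) C; effective rate a = Q/V + k = 0.022118 + 0.0508 = 0.072918 s⁻¹.
C_ss = Q C_in/(Q + kV) = 1.3225 mol/L; C(t) = C_ss + (C₀ − C_ss) e^(−a t).
C(33.5) = 1.3225 + (-1.3225)·e^(−0.072918·33.5) = 1.3225 + (-1.3225)·0.086920 = 1.2076 mol/L.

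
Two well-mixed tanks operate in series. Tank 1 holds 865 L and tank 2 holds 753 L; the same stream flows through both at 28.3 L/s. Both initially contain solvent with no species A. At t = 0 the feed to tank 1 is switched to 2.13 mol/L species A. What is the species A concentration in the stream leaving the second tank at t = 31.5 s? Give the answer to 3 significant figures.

Each tank obeys Vᵢ dCᵢ/dt = Q(Cᵢ₋₁ − Cᵢ), so τᵢ = Vᵢ/Q.
τ₁ = 865/28.3 = 30.565 s; τ₂ = 753/28.3 = 26.608 s.
Solving the cascade with C₁(0)=C₂(0)=0 gives C₂(t) = C_in[1 − (τ₁ e^(−t/τ₁) − τ₂ e^(−t/τ₂))/(τ₁ − τ₂)].
At t = 31.5: e^(−t/τ₁) = 0.35680, e^(−t/τ₂) = 0.30609.
C₂ = 2.13·[1 − (30.565·0.35680 − 26.608·0.30609)/(3.9576)] = 2.13·0.30228 = 0.64387 mol/L.

0.644 mol/L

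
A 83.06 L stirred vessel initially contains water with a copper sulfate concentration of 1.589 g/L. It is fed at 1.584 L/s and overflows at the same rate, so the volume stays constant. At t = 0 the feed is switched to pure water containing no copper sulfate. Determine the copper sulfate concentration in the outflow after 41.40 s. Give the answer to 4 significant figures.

Accumulation = in − out for the solute gives V dC/dt = Q(C_in − C).
Time constant τ = V/Q = 83.06/1.584 = 52.4369 s.
C approaches C_in exponentially: C(t) = C_in + (C₀ − C_in) e^(−t/τ).
C(41.40) = 0 + (1.589 − 0)·e^(−41.40/52.4369) = 0 + (1.58900)·0.454062 = 0.721505 g/L.

0.7215 g/L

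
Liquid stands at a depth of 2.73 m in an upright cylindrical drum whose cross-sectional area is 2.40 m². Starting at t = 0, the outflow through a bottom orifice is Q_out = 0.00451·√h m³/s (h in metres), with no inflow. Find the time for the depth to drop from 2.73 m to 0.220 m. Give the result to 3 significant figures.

With no inflow, A dh/dt = −0.00451 √h.
Separate and integrate: 2(√h − √h₀) = −(0.00451/A) t.
t = 2A(√h₀ − √h)/0.00451 = 2·2.40·(√2.73 − √0.220)/0.00451
  = 4.8000 × (1.6523 − 0.46904) / 0.00451 = 1259.3 s.

1260 s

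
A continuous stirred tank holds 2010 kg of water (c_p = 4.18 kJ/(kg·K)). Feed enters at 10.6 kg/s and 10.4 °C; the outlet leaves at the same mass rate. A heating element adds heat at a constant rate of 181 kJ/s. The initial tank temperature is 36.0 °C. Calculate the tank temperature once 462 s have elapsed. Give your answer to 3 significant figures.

16.4 °C

Unsteady energy balance on the tank contents: M c_p dT/dt = ṁ c_p (T_in − T) + 181.
τ = M/ṁ = 189.62 s; T_ss = T_in + Q̇/(ṁ c_p) = 10.4 + 181/(10.6·4.18) = 14.485 °C.
This is linear first-order; T(t) = T_ss + (T₀ − T_ss) e^(−t/τ).
T(462) = 14.485 + (21.515)·e^(−462/189.62) = 14.485 + (21.515)·0.087474 = 16.367 °C.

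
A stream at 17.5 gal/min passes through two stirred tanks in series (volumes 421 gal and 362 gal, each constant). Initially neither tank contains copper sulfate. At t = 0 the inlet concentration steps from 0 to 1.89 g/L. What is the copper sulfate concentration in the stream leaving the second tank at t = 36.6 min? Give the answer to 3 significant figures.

0.921 g/L

Each tank obeys Vᵢ dCᵢ/dt = Q(Cᵢ₋₁ − Cᵢ), so τᵢ = Vᵢ/Q.
τ₁ = 421/17.5 = 24.057 min; τ₂ = 362/17.5 = 20.686 min.
Tank 1: C₁ = C_in(1 − e^(−t/τ₁)). Tank 2 (τ₁ ≠ τ₂): C₂ = C_in[1 − (τ₁ e^(−t/τ₁) − τ₂ e^(−t/τ₂))/(τ₁ − τ₂)].
At t = 36.6: e^(−t/τ₁) = 0.21841, e^(−t/τ₂) = 0.17045.
C₂ = 1.89·[1 − (24.057·0.21841 − 20.686·0.17045)/(3.3714)] = 1.89·0.48730 = 0.92099 g/L.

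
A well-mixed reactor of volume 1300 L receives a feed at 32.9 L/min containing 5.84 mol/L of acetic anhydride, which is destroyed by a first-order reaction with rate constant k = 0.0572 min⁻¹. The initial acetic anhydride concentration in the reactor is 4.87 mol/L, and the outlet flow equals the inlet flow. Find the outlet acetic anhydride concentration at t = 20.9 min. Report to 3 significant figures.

V dC/dt = Q(C_in − C) − k V C.
dC/dt = (Q/V) C_in − (Q/V + k) C; effective rate a = Q/V + k = 0.025308 + 0.0572 = 0.082508 min⁻¹.
C_ss = Q C_in/(Q + kV) = 1.7913 mol/L; C(t) = C_ss + (C₀ − C_ss) e^(−a t).
C(20.9) = 1.7913 + (3.0787)·e^(−0.082508·20.9) = 1.7913 + (3.0787)·0.17828 = 2.3402 mol/L.

2.34 mol/L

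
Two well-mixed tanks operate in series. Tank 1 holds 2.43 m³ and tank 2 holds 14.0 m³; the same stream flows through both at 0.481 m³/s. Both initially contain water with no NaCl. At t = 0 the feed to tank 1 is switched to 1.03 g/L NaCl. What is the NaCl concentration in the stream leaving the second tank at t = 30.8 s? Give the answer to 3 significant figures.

0.598 g/L

Time constants: τᵢ = Vᵢ/Q for each well-mixed tank.
τ₁ = 2.43/0.481 = 5.0520 s; τ₂ = 14.0/0.481 = 29.106 s.
Solving the cascade with C₁(0)=C₂(0)=0 gives C₂(t) = C_in[1 − (τ₁ e^(−t/τ₁) − τ₂ e^(−t/τ₂))/(τ₁ − τ₂)].
At t = 30.8: e^(−t/τ₁) = 0.0022504, e^(−t/τ₂) = 0.34708.
C₂ = 1.03·[1 − (5.0520·0.0022504 − 29.106·0.34708)/(-24.054)] = 1.03·0.58050 = 0.59791 g/L.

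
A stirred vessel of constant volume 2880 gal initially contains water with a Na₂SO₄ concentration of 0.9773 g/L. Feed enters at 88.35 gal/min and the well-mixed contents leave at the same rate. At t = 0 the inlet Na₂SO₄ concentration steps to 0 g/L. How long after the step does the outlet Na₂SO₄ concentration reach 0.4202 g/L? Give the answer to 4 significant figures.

Species balance: V dC/dt = Q(C_in − C) ⇒ τ = V/Q = 32.5976 min.
C(t) = C_in + (C₀ − C_in) e^(−t/τ). Set C = 0.4202 and solve for t:
e^(−t/τ) = (C − C_in)/(C₀ − C_in) = (0.4202 − 0)/(0.9773 − 0) = 0.429960
t = −τ ln(…) = 32.5976 × 0.844063 = 27.5144 min.

27.51 min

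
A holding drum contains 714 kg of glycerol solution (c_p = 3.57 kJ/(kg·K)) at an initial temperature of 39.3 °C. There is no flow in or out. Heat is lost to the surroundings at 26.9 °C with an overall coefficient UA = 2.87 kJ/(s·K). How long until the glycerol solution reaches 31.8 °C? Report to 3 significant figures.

825 s

Lumped-capacitance energy balance: M c_p dT/dt = UA(T_amb − T).
τ = M c_p/UA = 888.15 s; T_ss = T_amb = 26.900 °C.
T(t) = T_ss + (T₀ − T_ss)e^(−t/τ); set T = 31.8:
t = −τ ln[(T − T_ss)/(T₀ − T_ss)] = −888.15 · ln(0.39516) = 824.61 s.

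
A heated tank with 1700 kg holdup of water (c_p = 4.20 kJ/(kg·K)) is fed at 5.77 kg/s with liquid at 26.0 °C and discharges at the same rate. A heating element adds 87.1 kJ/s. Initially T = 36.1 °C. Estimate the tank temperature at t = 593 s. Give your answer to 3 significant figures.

M c_p dT/dt = ṁ c_p (T_in − T) + Q̇.
Rearrange: dT/dt = (T_ss − T)/τ with τ = M/ṁ = 294.63 s and T_ss = T_in + Q̇/(ṁ c_p) = 29.594 °C.
Solution: T(t) = T_ss + (T₀ − T_ss) e^(−t/τ).
T(593) = 29.594 + (6.5059)·e^(−593/294.63) = 29.594 + (6.5059)·0.13363 = 30.463 °C.

30.5 °C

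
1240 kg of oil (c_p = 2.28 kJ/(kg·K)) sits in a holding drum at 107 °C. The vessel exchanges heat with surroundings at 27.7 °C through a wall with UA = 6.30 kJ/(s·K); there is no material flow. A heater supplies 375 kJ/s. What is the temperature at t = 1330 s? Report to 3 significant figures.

88.2 °C

M c_p dT/dt = −UA(T − T_amb) + Q̇.
dT/dt = (T_ss − T)/τ with T_ss = T_amb + Q̇/UA = 27.7 + 375/6.30 = 87.224 °C, τ = M c_p/UA = 1240·2.28/6.30 = 448.76 s.
T approaches T_ss exponentially: T(t) = T_ss + (T₀ − T_ss) e^(−t/τ).
T(1330) = 87.224 + (19.776)·0.051627 = 88.245 °C.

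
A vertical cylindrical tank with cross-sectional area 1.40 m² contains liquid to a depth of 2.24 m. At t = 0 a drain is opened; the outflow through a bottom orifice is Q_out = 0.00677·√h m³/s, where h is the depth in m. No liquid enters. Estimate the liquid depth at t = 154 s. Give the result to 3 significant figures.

1.26 m

Unsteady balance on liquid volume: A dh/dt = −0.00677 √h.
Separate and integrate: 2(√h − √h₀) = −(0.00677/A) t.
√h = √2.24 − 0.00677·154/(2·1.40) = 1.4967 − 0.37235 = 1.1243.
h = 1.1243² = 1.2641 m.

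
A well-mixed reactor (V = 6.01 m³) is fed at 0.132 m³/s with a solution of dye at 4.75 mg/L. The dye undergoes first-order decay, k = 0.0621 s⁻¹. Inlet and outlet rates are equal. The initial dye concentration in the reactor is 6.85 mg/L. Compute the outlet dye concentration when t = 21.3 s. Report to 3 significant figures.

Accumulation = in − out − consumed: V dC/dt = Q C_in − Q C − k V C.
dC/dt = (Q/V) C_in − (Q/V + k) C; effective rate a = Q/V + k = 0.021963 + 0.0621 = 0.084063 s⁻¹.
C_ss = Q C_in/(Q + kV) = 1.2410 mg/L; C(t) = C_ss + (C₀ − C_ss) e^(−a t).
C(21.3) = 1.2410 + (5.6090)·e^(−0.084063·21.3) = 1.2410 + (5.6090)·0.16687 = 2.1770 mg/L.

2.18 mg/L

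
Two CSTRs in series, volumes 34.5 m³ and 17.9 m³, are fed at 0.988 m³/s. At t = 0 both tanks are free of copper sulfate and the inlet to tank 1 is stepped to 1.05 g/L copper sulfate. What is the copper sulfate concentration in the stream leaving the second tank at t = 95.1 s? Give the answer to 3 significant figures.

Each tank obeys Vᵢ dCᵢ/dt = Q(Cᵢ₋₁ − Cᵢ), so τᵢ = Vᵢ/Q.
τ₁ = 34.5/0.988 = 34.919 s; τ₂ = 17.9/0.988 = 18.117 s.
Tank 1: C₁ = C_in(1 − e^(−t/τ₁)). Tank 2 (τ₁ ≠ τ₂): C₂ = C_in[1 − (τ₁ e^(−t/τ₁) − τ₂ e^(−t/τ₂))/(τ₁ − τ₂)].
At t = 95.1: e^(−t/τ₁) = 0.065648, e^(−t/τ₂) = 0.0052523.
C₂ = 1.05·[1 − (34.919·0.065648 − 18.117·0.0052523)/(16.802)] = 1.05·0.86923 = 0.91269 g/L.

0.913 g/L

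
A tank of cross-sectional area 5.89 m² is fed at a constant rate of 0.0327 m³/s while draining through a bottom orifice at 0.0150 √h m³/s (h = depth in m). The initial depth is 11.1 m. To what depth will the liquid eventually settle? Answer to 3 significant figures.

4.75 m

Mass balance (ρ constant): A dh/dt = Q_in − 0.0150 √h. At steady state dh/dt = 0:
Q_in = 0.0150 √h_ss ⇒ √h_ss = 0.0327/0.0150 = 2.1800.
h_ss = 2.1800² = 4.7524 m. (Since h₀ = 11.1 m > h_ss, the level will fall toward this value.)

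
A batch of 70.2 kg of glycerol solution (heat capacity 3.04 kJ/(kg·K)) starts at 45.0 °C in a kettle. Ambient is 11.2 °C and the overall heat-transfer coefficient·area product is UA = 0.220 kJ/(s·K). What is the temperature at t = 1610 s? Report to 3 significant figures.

First-law balance (no shaft work): M c_p dT/dt = −UA(T − T_amb).
dT/dt = (T_ss − T)/τ with T_ss = T_amb = 11.200 °C, τ = M c_p/UA = 70.2·3.04/0.220 = 970.04 s.
Integrating: T(t) = T_ss + (T₀ − T_ss) e^(−t/τ).
T(1610) = 11.200 + (33.800)·0.19019 = 17.628 °C.

17.6 °C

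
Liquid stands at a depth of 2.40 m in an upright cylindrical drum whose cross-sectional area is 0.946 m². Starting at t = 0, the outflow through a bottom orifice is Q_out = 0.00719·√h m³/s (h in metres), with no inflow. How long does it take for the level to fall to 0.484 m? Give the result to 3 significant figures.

With no inflow, A dh/dt = −0.00719 √h.
∫ h^(−1/2) dh = −(0.00719/A) ∫ dt, giving 2√h = 2√h₀ − (0.00719/A) t.
t = 2A(√h₀ − √h)/0.00719 = 2·0.946·(√2.40 − √0.484)/0.00719
  = 1.8920 × (1.5492 − 0.69570) / 0.00719 = 224.59 s.

225 s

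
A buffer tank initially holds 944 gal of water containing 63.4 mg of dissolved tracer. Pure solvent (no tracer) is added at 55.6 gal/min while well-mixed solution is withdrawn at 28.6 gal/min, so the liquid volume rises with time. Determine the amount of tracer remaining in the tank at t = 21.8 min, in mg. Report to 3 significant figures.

37.9 mg

Total volume: dV/dt = Q_in − Q_out = 27.000 gal/min, so V(t) = 944 + 27.000 t and V(21.8) = 1532.6 gal.
Species balance (pure solvent in): dm/dt = −Q_out · m/V(t).
Separate: dm/m = −Q_out dt/V(t) ⇒ ln(m/m₀) = −(Q_out/(Q_in−Q_out)) ln(V/V₀).
m = m₀ (V₀/V)^(Q_out/(Q_in−Q_out)) = 63.4 × (944/1532.6)^(1.0593) = 37.946 mg.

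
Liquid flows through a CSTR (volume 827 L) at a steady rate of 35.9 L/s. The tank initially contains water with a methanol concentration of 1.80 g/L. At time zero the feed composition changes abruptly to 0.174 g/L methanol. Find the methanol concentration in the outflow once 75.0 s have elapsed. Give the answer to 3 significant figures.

Accumulation = in − out for the solute gives V dC/dt = Q(C_in − C).
Rewrite as dC/dt + C/τ = C_in/τ, τ = V/Q = 23.036 s.
Solution: C(t) = C_in + (C₀ − C_in) e^(−t/τ).
C(75.0) = 0.174 + (1.80 − 0.174)·e^(−75.0/23.036) = 0.174 + (1.6260)·0.038552 = 0.23669 g/L.

0.237 g/L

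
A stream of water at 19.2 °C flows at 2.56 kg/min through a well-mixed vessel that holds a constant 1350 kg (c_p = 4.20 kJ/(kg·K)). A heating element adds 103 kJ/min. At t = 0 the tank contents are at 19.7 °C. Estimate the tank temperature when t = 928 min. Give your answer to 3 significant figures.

First-law balance (no shaft work): M c_p dT/dt = ṁ c_p (T_in − T) + 103.
Rearrange: dT/dt = (T_ss − T)/τ with τ = M/ṁ = 527.34 min and T_ss = T_in + Q̇/(ṁ c_p) = 28.780 °C.
Solution: T(t) = T_ss + (T₀ − T_ss) e^(−t/τ).
T(928) = 28.780 + (-9.0796)·e^(−928/527.34) = 28.780 + (-9.0796)·0.17209 = 27.217 °C.

27.2 °C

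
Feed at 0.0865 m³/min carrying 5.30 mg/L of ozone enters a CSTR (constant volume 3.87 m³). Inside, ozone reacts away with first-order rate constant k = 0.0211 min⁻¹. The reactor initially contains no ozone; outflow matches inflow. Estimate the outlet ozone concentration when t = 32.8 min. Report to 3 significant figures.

2.07 mg/L

V dC/dt = Q(C_in − C) − k V C.
This is linear with rate a = Q/V + k = 0.043451 min⁻¹.
C_ss = Q C_in/(Q + kV) = 2.7263 mg/L; C(t) = C_ss + (C₀ − C_ss) e^(−a t).
C(32.8) = 2.7263 + (-2.7263)·e^(−0.043451·32.8) = 2.7263 + (-2.7263)·0.24046 = 2.0708 mg/L.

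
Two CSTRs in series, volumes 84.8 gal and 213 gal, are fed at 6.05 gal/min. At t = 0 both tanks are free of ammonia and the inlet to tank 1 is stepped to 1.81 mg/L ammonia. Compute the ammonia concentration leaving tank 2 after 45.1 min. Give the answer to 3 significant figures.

Time constants: τᵢ = Vᵢ/Q for each well-mixed tank.
τ₁ = 84.8/6.05 = 14.017 min; τ₂ = 213/6.05 = 35.207 min.
Tank 1: C₁ = C_in(1 − e^(−t/τ₁)). Tank 2 (τ₁ ≠ τ₂): C₂ = C_in[1 − (τ₁ e^(−t/τ₁) − τ₂ e^(−t/τ₂))/(τ₁ − τ₂)].
At t = 45.1: e^(−t/τ₁) = 0.040050, e^(−t/τ₂) = 0.27776.
C₂ = 1.81·[1 − (14.017·0.040050 − 35.207·0.27776)/(-21.190)] = 1.81·0.56501 = 1.0227 mg/L.

1.02 mg/L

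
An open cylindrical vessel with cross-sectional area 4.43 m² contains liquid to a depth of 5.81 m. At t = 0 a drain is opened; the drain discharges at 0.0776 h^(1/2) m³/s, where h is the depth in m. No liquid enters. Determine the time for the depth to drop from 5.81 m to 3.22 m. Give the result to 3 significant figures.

70.3 s

A dh/dt = −Q_out = −0.0776 √h.
Separate and integrate: 2(√h − √h₀) = −(0.0776/A) t.
t = 2A(√h₀ − √h)/0.0776 = 2·4.43·(√5.81 − √3.22)/0.0776
  = 8.8600 × (2.4104 − 1.7944) / 0.0776 = 70.327 s.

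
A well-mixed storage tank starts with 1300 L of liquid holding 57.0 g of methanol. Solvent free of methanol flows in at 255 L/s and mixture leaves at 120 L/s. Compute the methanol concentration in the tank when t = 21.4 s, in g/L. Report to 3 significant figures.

0.00481 g/L

Total volume: dV/dt = Q_in − Q_out = 135.00 L/s, so V(t) = 1300 + 135.00 t and V(21.4) = 4189.0 L.
No methanol enters, so dm/dt = −Q_out · (m/V).
Separate: dm/m = −Q_out dt/V(t) ⇒ ln(m/m₀) = −(Q_out/(Q_in−Q_out)) ln(V/V₀).
m = m₀ (V₀/V)^(Q_out/(Q_in−Q_out)) = 57.0 × (1300/4189.0)^(0.88889) = 20.145 g.
C = m/V = 20.145/4189.0 = 0.0048091 g/L.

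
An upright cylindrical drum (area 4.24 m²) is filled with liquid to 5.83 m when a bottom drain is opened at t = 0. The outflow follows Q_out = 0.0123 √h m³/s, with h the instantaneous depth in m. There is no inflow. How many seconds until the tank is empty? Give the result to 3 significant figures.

Accumulation of liquid (constant cross-section A): A dh/dt = −0.0123 √h.
∫ h^(−1/2) dh = −(0.0123/A) ∫ dt, giving 2√h = 2√h₀ − (0.0123/A) t.
Set h = 0: 2√h₀ = (0.0123/A) t_empty ⇒ t_empty = 2A√h₀/0.0123.
t_empty = 2·4.24·√5.83/0.0123 = 8.4800·2.4145/0.0123 = 1664.7 s.

1660 s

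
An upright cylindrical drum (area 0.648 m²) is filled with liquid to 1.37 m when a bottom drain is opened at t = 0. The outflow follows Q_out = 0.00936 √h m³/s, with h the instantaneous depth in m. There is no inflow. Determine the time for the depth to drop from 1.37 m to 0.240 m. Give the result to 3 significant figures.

Accumulation of liquid (constant cross-section A): A dh/dt = −0.00936 √h.
This is separable: 2 d(√h)/dt = −0.00936/A, so √h = √h₀ − (0.00936/(2A)) t.
t = 2A(√h₀ − √h)/0.00936 = 2·0.648·(√1.37 − √0.240)/0.00936
  = 1.2960 × (1.1705 − 0.48990) / 0.00936 = 94.233 s.

94.2 s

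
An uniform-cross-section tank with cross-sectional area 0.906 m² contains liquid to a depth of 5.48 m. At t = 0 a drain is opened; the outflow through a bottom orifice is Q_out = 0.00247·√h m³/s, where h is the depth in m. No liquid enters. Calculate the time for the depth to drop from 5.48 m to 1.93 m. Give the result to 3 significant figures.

698 s

A dh/dt = −Q_out = −0.00247 √h.
Separate and integrate: 2(√h − √h₀) = −(0.00247/A) t.
t = 2A(√h₀ − √h)/0.00247 = 2·0.906·(√5.48 − √1.93)/0.00247
  = 1.8120 × (2.3409 − 1.3892) / 0.00247 = 698.17 s.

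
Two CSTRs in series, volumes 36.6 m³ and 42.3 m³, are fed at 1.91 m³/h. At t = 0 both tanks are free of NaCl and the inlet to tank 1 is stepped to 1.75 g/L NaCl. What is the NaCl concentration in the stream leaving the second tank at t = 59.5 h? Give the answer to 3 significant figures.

Each tank obeys Vᵢ dCᵢ/dt = Q(Cᵢ₋₁ − Cᵢ), so τᵢ = Vᵢ/Q.
τ₁ = 36.6/1.91 = 19.162 h; τ₂ = 42.3/1.91 = 22.147 h.
Solving the cascade with C₁(0)=C₂(0)=0 gives C₂(t) = C_in[1 − (τ₁ e^(−t/τ₁) − τ₂ e^(−t/τ₂))/(τ₁ − τ₂)].
At t = 59.5: e^(−t/τ₁) = 0.044822, e^(−t/τ₂) = 0.068109.
C₂ = 1.75·[1 − (19.162·0.044822 − 22.147·0.068109)/(-2.9843)] = 1.75·0.78236 = 1.3691 g/L.

1.37 g/L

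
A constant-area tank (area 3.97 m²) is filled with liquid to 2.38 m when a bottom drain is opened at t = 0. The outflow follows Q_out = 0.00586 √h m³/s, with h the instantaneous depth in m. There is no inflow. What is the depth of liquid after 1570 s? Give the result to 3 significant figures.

0.147 m

A dh/dt = −Q_out = −0.00586 √h.
∫ h^(−1/2) dh = −(0.00586/A) ∫ dt, giving 2√h = 2√h₀ − (0.00586/A) t.
√h = √2.38 − 0.00586·1570/(2·3.97) = 1.5427 − 1.1587 = 0.38401.
h = 0.38401² = 0.14746 m.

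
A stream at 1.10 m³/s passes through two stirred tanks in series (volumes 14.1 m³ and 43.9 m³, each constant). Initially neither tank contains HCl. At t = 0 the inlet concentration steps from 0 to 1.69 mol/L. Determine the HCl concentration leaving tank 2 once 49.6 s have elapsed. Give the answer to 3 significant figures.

0.988 mol/L

Time constants: τᵢ = Vᵢ/Q for each well-mixed tank.
τ₁ = 14.1/1.10 = 12.818 s; τ₂ = 43.9/1.10 = 39.909 s.
Tank 1: C₁ = C_in(1 − e^(−t/τ₁)). Tank 2 (τ₁ ≠ τ₂): C₂ = C_in[1 − (τ₁ e^(−t/τ₁) − τ₂ e^(−t/τ₂))/(τ₁ − τ₂)].
At t = 49.6: e^(−t/τ₁) = 0.020869, e^(−t/τ₂) = 0.28857.
C₂ = 1.69·[1 − (12.818·0.020869 − 39.909·0.28857)/(-27.091)] = 1.69·0.58477 = 0.98826 mol/L.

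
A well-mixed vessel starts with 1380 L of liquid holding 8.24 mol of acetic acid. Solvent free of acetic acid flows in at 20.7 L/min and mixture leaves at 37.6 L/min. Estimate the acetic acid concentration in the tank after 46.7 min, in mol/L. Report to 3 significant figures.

0.00211 mol/L

Total volume: dV/dt = Q_in − Q_out = -16.900 L/min, so V(t) = 1380 − 16.900 t and V(46.7) = 590.77 L.
Solute balance: dm/dt = 0 − Q_out C = −Q_out m/V(t).
dm/m = −Q_out dt/(V₀ − 16.900 t); integrating gives ln(m/m₀) = −(Q_out/(Q_in−Q_out)) ln(V/V₀).
m = m₀ (V₀/V)^(Q_out/(Q_in−Q_out)) = 8.24 × (1380/590.77)^(-2.2249) = 1.2478 mol.
C = m/V = 1.2478/590.77 = 0.0021122 mol/L.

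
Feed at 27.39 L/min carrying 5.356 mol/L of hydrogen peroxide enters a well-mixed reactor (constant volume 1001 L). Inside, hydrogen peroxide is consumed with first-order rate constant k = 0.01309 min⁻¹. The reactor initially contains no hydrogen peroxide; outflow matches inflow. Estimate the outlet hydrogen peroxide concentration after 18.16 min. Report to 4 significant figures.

1.885 mol/L

Species balance: V dC/dt = Q C_in − Q C − k V C.
dC/dt = (Q/V) C_in − (Q/V + k) C; effective rate a = Q/V + k = 0.0273626 + 0.01309 = 0.0404526 min⁻¹.
C_ss = Q C_in/(Q + kV) = 3.62286 mol/L; C(t) = C_ss + (C₀ − C_ss) e^(−a t).
C(18.16) = 3.62286 + (-3.62286)·e^(−0.0404526·18.16) = 3.62286 + (-3.62286)·0.479688 = 1.88502 mol/L.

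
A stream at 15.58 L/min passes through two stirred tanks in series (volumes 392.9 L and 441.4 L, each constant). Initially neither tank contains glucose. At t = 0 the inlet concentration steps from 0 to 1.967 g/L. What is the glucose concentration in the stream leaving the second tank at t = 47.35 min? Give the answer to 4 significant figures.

1.039 g/L

Each tank obeys Vᵢ dCᵢ/dt = Q(Cᵢ₋₁ − Cᵢ), so τᵢ = Vᵢ/Q.
τ₁ = 392.9/15.58 = 25.2182 min; τ₂ = 441.4/15.58 = 28.3312 min.
Solving the cascade with C₁(0)=C₂(0)=0 gives C₂(t) = C_in[1 − (τ₁ e^(−t/τ₁) − τ₂ e^(−t/τ₂))/(τ₁ − τ₂)].
At t = 47.35: e^(−t/τ₁) = 0.152955, e^(−t/τ₂) = 0.188002.
C₂ = 1.967·[1 − (25.2182·0.152955 − 28.3312·0.188002)/(-3.11297)] = 1.967·0.528083 = 1.03874 g/L.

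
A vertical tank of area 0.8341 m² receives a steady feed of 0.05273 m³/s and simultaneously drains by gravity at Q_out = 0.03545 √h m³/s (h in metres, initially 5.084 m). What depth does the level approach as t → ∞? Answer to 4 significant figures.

2.212 m

Level balance: A dh/dt = 0.05273 − 0.03545 √h. Setting dh/dt = 0:
Q_in = 0.03545 √h_ss ⇒ √h_ss = 0.05273/0.03545 = 1.48745.
h_ss = 1.48745² = 2.21250 m. (Since h₀ = 5.084 m > h_ss, the level will fall toward this value.)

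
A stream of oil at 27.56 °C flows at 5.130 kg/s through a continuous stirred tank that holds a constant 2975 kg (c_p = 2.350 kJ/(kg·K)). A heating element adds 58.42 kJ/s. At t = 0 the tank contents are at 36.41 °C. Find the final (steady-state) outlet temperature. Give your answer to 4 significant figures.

Unsteady energy balance on the tank contents: M c_p dT/dt = ṁ c_p (T_in − T) + 58.42.
At steady state dT/dt = 0 ⇒ T_ss = T_in + Q̇/(ṁ c_p) = 27.56 + 58.42/(5.130·2.350) = 32.4059 °C.

32.41 °C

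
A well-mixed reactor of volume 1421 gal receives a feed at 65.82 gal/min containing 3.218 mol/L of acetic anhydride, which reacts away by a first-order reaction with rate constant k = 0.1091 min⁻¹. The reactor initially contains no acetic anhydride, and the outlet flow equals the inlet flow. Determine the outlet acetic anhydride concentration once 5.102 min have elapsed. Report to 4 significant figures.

0.5251 mol/L

Accumulation = in − out − consumed: V dC/dt = Q C_in − Q C − k V C.
This is linear with rate a = Q/V + k = 0.155419 min⁻¹.
C_ss = Q C_in/(Q + kV) = 0.959057 mol/L; C(t) = C_ss + (C₀ − C_ss) e^(−a t).
C(5.102) = 0.959057 + (-0.959057)·e^(−0.155419·5.102) = 0.959057 + (-0.959057)·0.452508 = 0.525076 mol/L.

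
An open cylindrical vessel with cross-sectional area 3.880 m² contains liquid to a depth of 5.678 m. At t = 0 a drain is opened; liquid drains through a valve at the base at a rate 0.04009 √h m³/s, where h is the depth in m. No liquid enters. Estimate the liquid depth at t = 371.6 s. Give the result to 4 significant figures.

A dh/dt = −Q_out = −0.04009 √h.
∫ h^(−1/2) dh = −(0.04009/A) ∫ dt, giving 2√h = 2√h₀ − (0.04009/A) t.
√h = √5.678 − 0.04009·371.6/(2·3.880) = 2.38286 − 1.91977 = 0.463082.
h = 0.463082² = 0.214445 m.

0.2144 m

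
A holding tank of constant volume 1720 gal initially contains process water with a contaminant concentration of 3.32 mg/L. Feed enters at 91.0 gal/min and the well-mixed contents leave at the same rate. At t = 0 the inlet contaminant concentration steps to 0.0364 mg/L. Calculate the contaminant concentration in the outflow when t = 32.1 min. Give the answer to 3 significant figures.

0.637 mg/L

Accumulation = in − out for the solute gives V dC/dt = Q(C_in − C).
Time constant τ = V/Q = 1720/91.0 = 18.901 min.
This is linear first-order; C(t) = C_in + (C₀ − C_in) e^(−t/τ).
C(32.1) = 0.0364 + (3.32 − 0.0364)·e^(−32.1/18.901) = 0.0364 + (3.2836)·0.18299 = 0.63727 mg/L.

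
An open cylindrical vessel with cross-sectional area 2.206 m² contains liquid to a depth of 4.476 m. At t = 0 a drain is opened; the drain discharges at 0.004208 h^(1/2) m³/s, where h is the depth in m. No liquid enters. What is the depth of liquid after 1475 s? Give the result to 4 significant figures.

Unsteady balance on liquid volume: A dh/dt = −0.004208 √h.
∫ h^(−1/2) dh = −(0.004208/A) ∫ dt, giving 2√h = 2√h₀ − (0.004208/A) t.
√h = √4.476 − 0.004208·1475/(2·2.206) = 2.11566 − 1.40680 = 0.708856.
h = 0.708856² = 0.502477 m.

0.5025 m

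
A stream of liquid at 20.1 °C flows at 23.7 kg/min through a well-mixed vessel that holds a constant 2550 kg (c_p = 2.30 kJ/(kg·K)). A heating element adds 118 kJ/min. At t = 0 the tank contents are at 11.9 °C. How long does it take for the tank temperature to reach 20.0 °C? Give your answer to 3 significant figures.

164 min

M c_p dT/dt = ṁ c_p (T_in − T) + Q̇.
τ = M/ṁ = 107.59 min; T_ss = T_in + Q̇/(ṁ c_p) = 22.265 °C.
T(t) = T_ss + (T₀ − T_ss) e^(−t/τ). Set T = 20.0:
e^(−t/τ) = (20.0 − 22.265)/(11.9 − 22.265) = 0.21850
t = −107.59 · ln(0.21850) = 163.65 min.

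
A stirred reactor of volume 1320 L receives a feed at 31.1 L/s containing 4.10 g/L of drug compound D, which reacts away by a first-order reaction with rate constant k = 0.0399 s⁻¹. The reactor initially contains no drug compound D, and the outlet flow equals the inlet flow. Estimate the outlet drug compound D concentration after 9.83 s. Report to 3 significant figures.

Accumulation = in − out − consumed: V dC/dt = Q C_in − Q C − k V C.
dC/dt = (Q/V) C_in − (Q/V + k) C; effective rate a = Q/V + k = 0.023561 + 0.0399 = 0.063461 s⁻¹.
C_ss = Q C_in/(Q + kV) = 1.5222 g/L; C(t) = C_ss + (C₀ − C_ss) e^(−a t).
C(9.83) = 1.5222 + (-1.5222)·e^(−0.063461·9.83) = 1.5222 + (-1.5222)·0.53589 = 0.70645 g/L.

0.706 g/L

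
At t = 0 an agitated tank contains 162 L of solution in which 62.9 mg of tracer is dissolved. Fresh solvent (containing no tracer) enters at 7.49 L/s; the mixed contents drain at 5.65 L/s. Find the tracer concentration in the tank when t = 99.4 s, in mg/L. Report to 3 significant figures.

0.0179 mg/L

Let m(t) be the amount of tracer. Volume: V(t) = V₀ + (Q_in − Q_out) t = 162 + 1.8400 t; V(99.4) = 344.90 L.
No tracer enters, so dm/dt = −Q_out · (m/V).
dm/m = −Q_out dt/(V₀ + 1.8400 t); integrating gives ln(m/m₀) = −(Q_out/(Q_in−Q_out)) ln(V/V₀).
m = m₀ (V₀/V)^(Q_out/(Q_in−Q_out)) = 62.9 × (162/344.90)^(3.0707) = 6.1794 mg.
C = m/V = 6.1794/344.90 = 0.017917 mg/L.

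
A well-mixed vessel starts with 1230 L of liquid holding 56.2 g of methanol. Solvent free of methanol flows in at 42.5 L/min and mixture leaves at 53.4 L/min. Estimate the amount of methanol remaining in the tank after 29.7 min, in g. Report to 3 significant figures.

12.6 g

Let m(t) be the amount of methanol. Volume: V(t) = V₀ + (Q_in − Q_out) t = 1230 − 10.900 t; V(29.7) = 906.27 L.
No methanol enters, so dm/dt = −Q_out · (m/V).
Separate: dm/m = −Q_out dt/V(t) ⇒ ln(m/m₀) = −(Q_out/(Q_in−Q_out)) ln(V/V₀).
m = m₀ (V₀/V)^(Q_out/(Q_in−Q_out)) = 56.2 × (1230/906.27)^(-4.8991) = 12.586 g.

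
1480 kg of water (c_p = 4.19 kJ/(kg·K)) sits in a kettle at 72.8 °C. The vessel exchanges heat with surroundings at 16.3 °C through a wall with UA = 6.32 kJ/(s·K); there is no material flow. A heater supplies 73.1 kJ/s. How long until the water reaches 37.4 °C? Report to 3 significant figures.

Unsteady energy balance on the tank contents: M c_p dT/dt = −UA(T − T_amb) + Q̇.
τ = M c_p/UA = 981.20 s; T_ss = T_amb + Q̇/UA = 16.3 + 73.1/6.32 = 27.866 °C.
T(t) = T_ss + (T₀ − T_ss)e^(−t/τ); set T = 37.4:
t = −τ ln[(T − T_ss)/(T₀ − T_ss)] = −981.20 · ln(0.21217) = 1521.2 s.

1520 s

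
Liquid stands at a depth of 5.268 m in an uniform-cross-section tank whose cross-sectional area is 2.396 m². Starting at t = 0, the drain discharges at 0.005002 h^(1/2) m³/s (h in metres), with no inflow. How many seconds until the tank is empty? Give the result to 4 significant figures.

2199 s

With no inflow, A dh/dt = −0.005002 √h.
∫ h^(−1/2) dh = −(0.005002/A) ∫ dt, giving 2√h = 2√h₀ − (0.005002/A) t.
Tank is empty when √h = 0: t_empty = 2A√h₀/0.005002.
t_empty = 2·2.396·√5.268/0.005002 = 4.79200·2.29521/0.005002 = 2198.85 s.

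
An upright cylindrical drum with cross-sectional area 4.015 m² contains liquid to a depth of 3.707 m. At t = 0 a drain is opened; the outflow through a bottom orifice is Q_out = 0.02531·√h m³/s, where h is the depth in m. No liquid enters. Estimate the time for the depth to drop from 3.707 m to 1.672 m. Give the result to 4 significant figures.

200.6 s

Unsteady balance on liquid volume: A dh/dt = −0.02531 √h.
This is separable: 2 d(√h)/dt = −0.02531/A, so √h = √h₀ − (0.02531/(2A)) t.
t = 2A(√h₀ − √h)/0.02531 = 2·4.015·(√3.707 − √1.672)/0.02531
  = 8.03000 × (1.92536 − 1.29306) / 0.02531 = 200.607 s.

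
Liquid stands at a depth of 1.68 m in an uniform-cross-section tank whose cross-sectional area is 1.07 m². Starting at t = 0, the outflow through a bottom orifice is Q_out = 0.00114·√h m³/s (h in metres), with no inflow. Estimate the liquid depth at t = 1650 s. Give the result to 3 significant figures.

A dh/dt = −Q_out = −0.00114 √h.
∫ h^(−1/2) dh = −(0.00114/A) ∫ dt, giving 2√h = 2√h₀ − (0.00114/A) t.
√h = √1.68 − 0.00114·1650/(2·1.07) = 1.2961 − 0.87897 = 0.41718.
h = 0.41718² = 0.17404 m.

0.174 m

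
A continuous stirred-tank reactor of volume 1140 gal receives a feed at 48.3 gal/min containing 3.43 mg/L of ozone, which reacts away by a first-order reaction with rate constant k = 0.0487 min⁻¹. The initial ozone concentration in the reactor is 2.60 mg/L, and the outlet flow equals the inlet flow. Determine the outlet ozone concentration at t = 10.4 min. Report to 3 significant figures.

1.99 mg/L

Accumulation = in − out − consumed: V dC/dt = Q C_in − Q C − k V C.
dC/dt = (Q/V) C_in − (Q/V + k) C; effective rate a = Q/V + k = 0.042368 + 0.0487 = 0.091068 min⁻¹.
C_ss = Q C_in/(Q + kV) = 1.5958 mg/L; C(t) = C_ss + (C₀ − C_ss) e^(−a t).
C(10.4) = 1.5958 + (1.0042)·e^(−0.091068·10.4) = 1.5958 + (1.0042)·0.38786 = 1.9853 mg/L.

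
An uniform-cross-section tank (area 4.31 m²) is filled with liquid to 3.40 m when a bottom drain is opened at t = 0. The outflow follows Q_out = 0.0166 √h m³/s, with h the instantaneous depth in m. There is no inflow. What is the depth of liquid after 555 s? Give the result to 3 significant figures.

0.601 m

With no inflow, A dh/dt = −0.0166 √h.
This is separable: 2 d(√h)/dt = −0.0166/A, so √h = √h₀ − (0.0166/(2A)) t.
√h = √3.40 − 0.0166·555/(2·4.31) = 1.8439 − 1.0688 = 0.77512.
h = 0.77512² = 0.60080 m.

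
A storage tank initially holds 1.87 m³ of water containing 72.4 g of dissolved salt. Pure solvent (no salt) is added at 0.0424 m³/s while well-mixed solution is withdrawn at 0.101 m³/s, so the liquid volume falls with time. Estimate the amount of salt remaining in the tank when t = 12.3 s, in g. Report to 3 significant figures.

31.3 g

Let m(t) be the amount of salt. Volume: V(t) = V₀ + (Q_in − Q_out) t = 1.87 − 0.058600 t; V(12.3) = 1.1492 m³.
No salt enters, so dm/dt = −Q_out · (m/V).
dm/m = −Q_out dt/(V₀ − 0.058600 t); integrating gives ln(m/m₀) = −(Q_out/(Q_in−Q_out)) ln(V/V₀).
m = m₀ (V₀/V)^(Q_out/(Q_in−Q_out)) = 72.4 × (1.87/1.1492)^(-1.7235) = 31.283 g.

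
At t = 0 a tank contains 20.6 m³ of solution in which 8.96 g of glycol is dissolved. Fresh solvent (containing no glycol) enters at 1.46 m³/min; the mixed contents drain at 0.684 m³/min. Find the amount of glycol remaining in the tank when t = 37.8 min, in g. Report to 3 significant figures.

4.11 g

Let m(t) be the amount of glycol. Volume: V(t) = V₀ + (Q_in − Q_out) t = 20.6 + 0.77600 t; V(37.8) = 49.933 m³.
Species balance (pure solvent in): dm/dt = −Q_out · m/V(t).
Separate: dm/m = −Q_out dt/V(t) ⇒ ln(m/m₀) = −(Q_out/(Q_in−Q_out)) ln(V/V₀).
m = m₀ (V₀/V)^(Q_out/(Q_in−Q_out)) = 8.96 × (20.6/49.933)^(0.88144) = 4.1056 g.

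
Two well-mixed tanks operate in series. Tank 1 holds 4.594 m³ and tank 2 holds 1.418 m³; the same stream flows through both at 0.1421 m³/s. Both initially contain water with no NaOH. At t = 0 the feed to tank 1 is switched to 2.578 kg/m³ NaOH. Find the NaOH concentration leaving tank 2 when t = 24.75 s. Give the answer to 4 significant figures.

0.9401 kg/m³

Each tank obeys Vᵢ dCᵢ/dt = Q(Cᵢ₋₁ − Cᵢ), so τᵢ = Vᵢ/Q.
τ₁ = 4.594/0.1421 = 32.3293 s; τ₂ = 1.418/0.1421 = 9.97889 s.
Solving the cascade with C₁(0)=C₂(0)=0 gives C₂(t) = C_in[1 − (τ₁ e^(−t/τ₁) − τ₂ e^(−t/τ₂))/(τ₁ − τ₂)].
At t = 24.75: e^(−t/τ₁) = 0.465074, e^(−t/τ₂) = 0.0837234.
C₂ = 2.578·[1 − (32.3293·0.465074 − 9.97889·0.0837234)/(22.3505)] = 2.578·0.364663 = 0.940101 kg/m³.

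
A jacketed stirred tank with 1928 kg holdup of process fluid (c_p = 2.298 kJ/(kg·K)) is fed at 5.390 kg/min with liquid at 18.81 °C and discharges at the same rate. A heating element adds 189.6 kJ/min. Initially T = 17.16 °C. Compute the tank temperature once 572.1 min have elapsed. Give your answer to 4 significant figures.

M c_p dT/dt = ṁ c_p (T_in − T) + Q̇.
τ = M/ṁ = 357.699 min; T_ss = T_in + Q̇/(ṁ c_p) = 18.81 + 189.6/(5.390·2.298) = 34.1173 °C.
This is linear first-order; T(t) = T_ss + (T₀ − T_ss) e^(−t/τ).
T(572.1) = 34.1173 + (-16.9573)·e^(−572.1/357.699) = 34.1173 + (-16.9573)·0.202020 = 30.6916 °C.

30.69 °C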